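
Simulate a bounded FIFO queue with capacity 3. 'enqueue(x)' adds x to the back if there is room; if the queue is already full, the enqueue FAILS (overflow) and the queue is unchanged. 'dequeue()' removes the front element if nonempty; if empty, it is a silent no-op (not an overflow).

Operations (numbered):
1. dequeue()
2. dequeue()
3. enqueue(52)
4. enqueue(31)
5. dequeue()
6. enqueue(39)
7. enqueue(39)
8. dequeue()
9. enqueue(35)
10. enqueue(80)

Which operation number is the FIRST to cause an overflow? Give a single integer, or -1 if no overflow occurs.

Answer: 10

Derivation:
1. dequeue(): empty, no-op, size=0
2. dequeue(): empty, no-op, size=0
3. enqueue(52): size=1
4. enqueue(31): size=2
5. dequeue(): size=1
6. enqueue(39): size=2
7. enqueue(39): size=3
8. dequeue(): size=2
9. enqueue(35): size=3
10. enqueue(80): size=3=cap → OVERFLOW (fail)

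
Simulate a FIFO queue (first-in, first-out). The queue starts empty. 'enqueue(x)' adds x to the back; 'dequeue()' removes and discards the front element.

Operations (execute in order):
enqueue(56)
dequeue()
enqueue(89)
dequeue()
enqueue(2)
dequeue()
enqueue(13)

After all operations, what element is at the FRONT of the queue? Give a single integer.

enqueue(56): queue = [56]
dequeue(): queue = []
enqueue(89): queue = [89]
dequeue(): queue = []
enqueue(2): queue = [2]
dequeue(): queue = []
enqueue(13): queue = [13]

Answer: 13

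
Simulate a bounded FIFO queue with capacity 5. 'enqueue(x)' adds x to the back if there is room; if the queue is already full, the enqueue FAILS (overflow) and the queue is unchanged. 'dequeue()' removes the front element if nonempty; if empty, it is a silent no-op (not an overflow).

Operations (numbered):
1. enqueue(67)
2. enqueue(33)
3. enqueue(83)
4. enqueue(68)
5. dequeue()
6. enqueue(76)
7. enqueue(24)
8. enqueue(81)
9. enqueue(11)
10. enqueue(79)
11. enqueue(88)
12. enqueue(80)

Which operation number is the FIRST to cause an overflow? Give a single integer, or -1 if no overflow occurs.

Answer: 8

Derivation:
1. enqueue(67): size=1
2. enqueue(33): size=2
3. enqueue(83): size=3
4. enqueue(68): size=4
5. dequeue(): size=3
6. enqueue(76): size=4
7. enqueue(24): size=5
8. enqueue(81): size=5=cap → OVERFLOW (fail)
9. enqueue(11): size=5=cap → OVERFLOW (fail)
10. enqueue(79): size=5=cap → OVERFLOW (fail)
11. enqueue(88): size=5=cap → OVERFLOW (fail)
12. enqueue(80): size=5=cap → OVERFLOW (fail)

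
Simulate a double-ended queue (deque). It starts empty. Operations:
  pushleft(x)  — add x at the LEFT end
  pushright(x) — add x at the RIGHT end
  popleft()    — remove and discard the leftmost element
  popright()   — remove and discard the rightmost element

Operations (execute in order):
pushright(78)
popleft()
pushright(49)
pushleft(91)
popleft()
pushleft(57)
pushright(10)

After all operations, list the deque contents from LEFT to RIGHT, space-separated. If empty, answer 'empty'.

pushright(78): [78]
popleft(): []
pushright(49): [49]
pushleft(91): [91, 49]
popleft(): [49]
pushleft(57): [57, 49]
pushright(10): [57, 49, 10]

Answer: 57 49 10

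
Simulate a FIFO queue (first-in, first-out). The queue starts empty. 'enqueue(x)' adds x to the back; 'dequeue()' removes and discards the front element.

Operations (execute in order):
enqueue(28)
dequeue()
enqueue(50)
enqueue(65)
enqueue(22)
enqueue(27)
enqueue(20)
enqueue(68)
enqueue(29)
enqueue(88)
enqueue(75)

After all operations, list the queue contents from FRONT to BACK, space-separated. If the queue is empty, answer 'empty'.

enqueue(28): [28]
dequeue(): []
enqueue(50): [50]
enqueue(65): [50, 65]
enqueue(22): [50, 65, 22]
enqueue(27): [50, 65, 22, 27]
enqueue(20): [50, 65, 22, 27, 20]
enqueue(68): [50, 65, 22, 27, 20, 68]
enqueue(29): [50, 65, 22, 27, 20, 68, 29]
enqueue(88): [50, 65, 22, 27, 20, 68, 29, 88]
enqueue(75): [50, 65, 22, 27, 20, 68, 29, 88, 75]

Answer: 50 65 22 27 20 68 29 88 75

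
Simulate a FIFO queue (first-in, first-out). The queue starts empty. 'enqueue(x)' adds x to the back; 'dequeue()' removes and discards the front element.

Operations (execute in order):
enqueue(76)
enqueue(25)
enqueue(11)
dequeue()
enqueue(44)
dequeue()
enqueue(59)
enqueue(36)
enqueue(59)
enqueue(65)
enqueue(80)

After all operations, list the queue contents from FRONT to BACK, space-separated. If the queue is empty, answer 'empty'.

enqueue(76): [76]
enqueue(25): [76, 25]
enqueue(11): [76, 25, 11]
dequeue(): [25, 11]
enqueue(44): [25, 11, 44]
dequeue(): [11, 44]
enqueue(59): [11, 44, 59]
enqueue(36): [11, 44, 59, 36]
enqueue(59): [11, 44, 59, 36, 59]
enqueue(65): [11, 44, 59, 36, 59, 65]
enqueue(80): [11, 44, 59, 36, 59, 65, 80]

Answer: 11 44 59 36 59 65 80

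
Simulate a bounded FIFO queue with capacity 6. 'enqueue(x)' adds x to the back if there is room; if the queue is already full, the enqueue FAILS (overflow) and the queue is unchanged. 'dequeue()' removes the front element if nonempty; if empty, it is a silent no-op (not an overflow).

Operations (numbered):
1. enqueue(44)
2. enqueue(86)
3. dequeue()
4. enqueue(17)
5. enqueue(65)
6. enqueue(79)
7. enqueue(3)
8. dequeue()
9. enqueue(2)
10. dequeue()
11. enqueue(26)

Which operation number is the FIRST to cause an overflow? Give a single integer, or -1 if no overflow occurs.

1. enqueue(44): size=1
2. enqueue(86): size=2
3. dequeue(): size=1
4. enqueue(17): size=2
5. enqueue(65): size=3
6. enqueue(79): size=4
7. enqueue(3): size=5
8. dequeue(): size=4
9. enqueue(2): size=5
10. dequeue(): size=4
11. enqueue(26): size=5

Answer: -1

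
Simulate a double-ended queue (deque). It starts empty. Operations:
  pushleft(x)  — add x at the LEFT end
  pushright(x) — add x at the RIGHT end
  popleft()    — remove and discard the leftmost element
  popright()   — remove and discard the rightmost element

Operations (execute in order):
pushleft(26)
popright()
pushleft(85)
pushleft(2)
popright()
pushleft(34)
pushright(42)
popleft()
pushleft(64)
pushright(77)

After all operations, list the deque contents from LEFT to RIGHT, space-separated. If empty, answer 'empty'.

Answer: 64 2 42 77

Derivation:
pushleft(26): [26]
popright(): []
pushleft(85): [85]
pushleft(2): [2, 85]
popright(): [2]
pushleft(34): [34, 2]
pushright(42): [34, 2, 42]
popleft(): [2, 42]
pushleft(64): [64, 2, 42]
pushright(77): [64, 2, 42, 77]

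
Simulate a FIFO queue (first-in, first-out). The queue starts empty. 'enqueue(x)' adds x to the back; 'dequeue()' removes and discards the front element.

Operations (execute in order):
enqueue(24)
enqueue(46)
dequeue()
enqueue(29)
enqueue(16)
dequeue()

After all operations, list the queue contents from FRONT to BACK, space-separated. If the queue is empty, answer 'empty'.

enqueue(24): [24]
enqueue(46): [24, 46]
dequeue(): [46]
enqueue(29): [46, 29]
enqueue(16): [46, 29, 16]
dequeue(): [29, 16]

Answer: 29 16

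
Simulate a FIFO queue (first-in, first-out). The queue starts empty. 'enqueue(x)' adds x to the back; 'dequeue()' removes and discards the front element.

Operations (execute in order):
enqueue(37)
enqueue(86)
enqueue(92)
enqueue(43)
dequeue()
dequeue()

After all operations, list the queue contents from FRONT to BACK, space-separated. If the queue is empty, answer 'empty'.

enqueue(37): [37]
enqueue(86): [37, 86]
enqueue(92): [37, 86, 92]
enqueue(43): [37, 86, 92, 43]
dequeue(): [86, 92, 43]
dequeue(): [92, 43]

Answer: 92 43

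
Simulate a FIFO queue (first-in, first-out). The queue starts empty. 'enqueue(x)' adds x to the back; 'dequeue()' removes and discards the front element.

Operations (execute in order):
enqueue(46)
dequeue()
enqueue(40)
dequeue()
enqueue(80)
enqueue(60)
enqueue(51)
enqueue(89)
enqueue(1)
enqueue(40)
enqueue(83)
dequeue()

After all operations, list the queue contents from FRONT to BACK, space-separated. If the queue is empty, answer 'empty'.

Answer: 60 51 89 1 40 83

Derivation:
enqueue(46): [46]
dequeue(): []
enqueue(40): [40]
dequeue(): []
enqueue(80): [80]
enqueue(60): [80, 60]
enqueue(51): [80, 60, 51]
enqueue(89): [80, 60, 51, 89]
enqueue(1): [80, 60, 51, 89, 1]
enqueue(40): [80, 60, 51, 89, 1, 40]
enqueue(83): [80, 60, 51, 89, 1, 40, 83]
dequeue(): [60, 51, 89, 1, 40, 83]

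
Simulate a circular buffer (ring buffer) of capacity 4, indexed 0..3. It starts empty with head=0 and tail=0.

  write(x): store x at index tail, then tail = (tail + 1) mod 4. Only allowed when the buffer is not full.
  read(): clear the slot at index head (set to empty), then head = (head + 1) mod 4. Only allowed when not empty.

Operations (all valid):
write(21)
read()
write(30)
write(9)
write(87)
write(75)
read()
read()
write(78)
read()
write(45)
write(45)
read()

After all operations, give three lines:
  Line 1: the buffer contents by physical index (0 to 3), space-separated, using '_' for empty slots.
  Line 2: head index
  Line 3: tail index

write(21): buf=[21 _ _ _], head=0, tail=1, size=1
read(): buf=[_ _ _ _], head=1, tail=1, size=0
write(30): buf=[_ 30 _ _], head=1, tail=2, size=1
write(9): buf=[_ 30 9 _], head=1, tail=3, size=2
write(87): buf=[_ 30 9 87], head=1, tail=0, size=3
write(75): buf=[75 30 9 87], head=1, tail=1, size=4
read(): buf=[75 _ 9 87], head=2, tail=1, size=3
read(): buf=[75 _ _ 87], head=3, tail=1, size=2
write(78): buf=[75 78 _ 87], head=3, tail=2, size=3
read(): buf=[75 78 _ _], head=0, tail=2, size=2
write(45): buf=[75 78 45 _], head=0, tail=3, size=3
write(45): buf=[75 78 45 45], head=0, tail=0, size=4
read(): buf=[_ 78 45 45], head=1, tail=0, size=3

Answer: _ 78 45 45
1
0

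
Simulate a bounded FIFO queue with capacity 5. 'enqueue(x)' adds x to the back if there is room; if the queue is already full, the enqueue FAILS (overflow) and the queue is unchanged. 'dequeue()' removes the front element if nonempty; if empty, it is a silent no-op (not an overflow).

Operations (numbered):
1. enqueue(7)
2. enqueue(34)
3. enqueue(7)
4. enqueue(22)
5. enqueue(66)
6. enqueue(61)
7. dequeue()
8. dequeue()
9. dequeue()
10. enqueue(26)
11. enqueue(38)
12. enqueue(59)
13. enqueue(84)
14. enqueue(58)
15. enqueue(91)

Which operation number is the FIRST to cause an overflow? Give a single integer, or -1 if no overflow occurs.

1. enqueue(7): size=1
2. enqueue(34): size=2
3. enqueue(7): size=3
4. enqueue(22): size=4
5. enqueue(66): size=5
6. enqueue(61): size=5=cap → OVERFLOW (fail)
7. dequeue(): size=4
8. dequeue(): size=3
9. dequeue(): size=2
10. enqueue(26): size=3
11. enqueue(38): size=4
12. enqueue(59): size=5
13. enqueue(84): size=5=cap → OVERFLOW (fail)
14. enqueue(58): size=5=cap → OVERFLOW (fail)
15. enqueue(91): size=5=cap → OVERFLOW (fail)

Answer: 6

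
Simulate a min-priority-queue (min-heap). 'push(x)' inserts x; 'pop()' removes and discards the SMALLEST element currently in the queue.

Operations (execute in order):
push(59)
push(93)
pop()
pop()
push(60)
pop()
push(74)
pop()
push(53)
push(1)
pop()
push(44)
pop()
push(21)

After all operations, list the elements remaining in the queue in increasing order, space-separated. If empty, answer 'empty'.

Answer: 21 53

Derivation:
push(59): heap contents = [59]
push(93): heap contents = [59, 93]
pop() → 59: heap contents = [93]
pop() → 93: heap contents = []
push(60): heap contents = [60]
pop() → 60: heap contents = []
push(74): heap contents = [74]
pop() → 74: heap contents = []
push(53): heap contents = [53]
push(1): heap contents = [1, 53]
pop() → 1: heap contents = [53]
push(44): heap contents = [44, 53]
pop() → 44: heap contents = [53]
push(21): heap contents = [21, 53]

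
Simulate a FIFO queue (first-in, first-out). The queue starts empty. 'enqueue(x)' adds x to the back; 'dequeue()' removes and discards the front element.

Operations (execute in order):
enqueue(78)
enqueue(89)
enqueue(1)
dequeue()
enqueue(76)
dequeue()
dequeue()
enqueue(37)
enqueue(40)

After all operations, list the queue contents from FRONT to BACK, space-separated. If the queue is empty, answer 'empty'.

enqueue(78): [78]
enqueue(89): [78, 89]
enqueue(1): [78, 89, 1]
dequeue(): [89, 1]
enqueue(76): [89, 1, 76]
dequeue(): [1, 76]
dequeue(): [76]
enqueue(37): [76, 37]
enqueue(40): [76, 37, 40]

Answer: 76 37 40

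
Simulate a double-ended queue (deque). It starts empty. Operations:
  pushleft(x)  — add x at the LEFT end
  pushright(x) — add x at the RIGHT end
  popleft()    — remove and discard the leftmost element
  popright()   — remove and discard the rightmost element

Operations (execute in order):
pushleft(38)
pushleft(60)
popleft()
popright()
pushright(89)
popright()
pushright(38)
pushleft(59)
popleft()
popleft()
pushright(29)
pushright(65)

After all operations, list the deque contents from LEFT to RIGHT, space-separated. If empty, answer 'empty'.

Answer: 29 65

Derivation:
pushleft(38): [38]
pushleft(60): [60, 38]
popleft(): [38]
popright(): []
pushright(89): [89]
popright(): []
pushright(38): [38]
pushleft(59): [59, 38]
popleft(): [38]
popleft(): []
pushright(29): [29]
pushright(65): [29, 65]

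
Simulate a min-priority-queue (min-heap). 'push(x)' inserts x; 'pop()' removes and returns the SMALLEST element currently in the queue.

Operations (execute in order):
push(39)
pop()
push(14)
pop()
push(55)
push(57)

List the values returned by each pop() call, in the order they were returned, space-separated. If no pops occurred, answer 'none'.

Answer: 39 14

Derivation:
push(39): heap contents = [39]
pop() → 39: heap contents = []
push(14): heap contents = [14]
pop() → 14: heap contents = []
push(55): heap contents = [55]
push(57): heap contents = [55, 57]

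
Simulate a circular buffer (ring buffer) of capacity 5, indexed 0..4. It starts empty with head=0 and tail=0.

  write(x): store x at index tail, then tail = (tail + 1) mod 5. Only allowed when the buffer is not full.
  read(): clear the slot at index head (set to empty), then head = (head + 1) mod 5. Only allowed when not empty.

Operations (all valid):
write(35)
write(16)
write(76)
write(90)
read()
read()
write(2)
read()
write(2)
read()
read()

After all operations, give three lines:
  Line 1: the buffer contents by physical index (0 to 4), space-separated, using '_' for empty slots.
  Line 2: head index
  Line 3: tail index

write(35): buf=[35 _ _ _ _], head=0, tail=1, size=1
write(16): buf=[35 16 _ _ _], head=0, tail=2, size=2
write(76): buf=[35 16 76 _ _], head=0, tail=3, size=3
write(90): buf=[35 16 76 90 _], head=0, tail=4, size=4
read(): buf=[_ 16 76 90 _], head=1, tail=4, size=3
read(): buf=[_ _ 76 90 _], head=2, tail=4, size=2
write(2): buf=[_ _ 76 90 2], head=2, tail=0, size=3
read(): buf=[_ _ _ 90 2], head=3, tail=0, size=2
write(2): buf=[2 _ _ 90 2], head=3, tail=1, size=3
read(): buf=[2 _ _ _ 2], head=4, tail=1, size=2
read(): buf=[2 _ _ _ _], head=0, tail=1, size=1

Answer: 2 _ _ _ _
0
1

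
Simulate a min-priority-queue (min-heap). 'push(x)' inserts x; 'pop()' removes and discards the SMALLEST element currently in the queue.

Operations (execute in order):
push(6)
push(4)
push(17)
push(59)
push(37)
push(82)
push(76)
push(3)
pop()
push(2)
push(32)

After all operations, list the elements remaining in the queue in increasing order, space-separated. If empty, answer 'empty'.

push(6): heap contents = [6]
push(4): heap contents = [4, 6]
push(17): heap contents = [4, 6, 17]
push(59): heap contents = [4, 6, 17, 59]
push(37): heap contents = [4, 6, 17, 37, 59]
push(82): heap contents = [4, 6, 17, 37, 59, 82]
push(76): heap contents = [4, 6, 17, 37, 59, 76, 82]
push(3): heap contents = [3, 4, 6, 17, 37, 59, 76, 82]
pop() → 3: heap contents = [4, 6, 17, 37, 59, 76, 82]
push(2): heap contents = [2, 4, 6, 17, 37, 59, 76, 82]
push(32): heap contents = [2, 4, 6, 17, 32, 37, 59, 76, 82]

Answer: 2 4 6 17 32 37 59 76 82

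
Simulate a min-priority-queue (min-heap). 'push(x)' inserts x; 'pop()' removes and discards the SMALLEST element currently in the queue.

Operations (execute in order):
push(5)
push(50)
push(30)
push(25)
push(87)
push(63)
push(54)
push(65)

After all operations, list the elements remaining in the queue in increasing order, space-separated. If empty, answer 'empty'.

push(5): heap contents = [5]
push(50): heap contents = [5, 50]
push(30): heap contents = [5, 30, 50]
push(25): heap contents = [5, 25, 30, 50]
push(87): heap contents = [5, 25, 30, 50, 87]
push(63): heap contents = [5, 25, 30, 50, 63, 87]
push(54): heap contents = [5, 25, 30, 50, 54, 63, 87]
push(65): heap contents = [5, 25, 30, 50, 54, 63, 65, 87]

Answer: 5 25 30 50 54 63 65 87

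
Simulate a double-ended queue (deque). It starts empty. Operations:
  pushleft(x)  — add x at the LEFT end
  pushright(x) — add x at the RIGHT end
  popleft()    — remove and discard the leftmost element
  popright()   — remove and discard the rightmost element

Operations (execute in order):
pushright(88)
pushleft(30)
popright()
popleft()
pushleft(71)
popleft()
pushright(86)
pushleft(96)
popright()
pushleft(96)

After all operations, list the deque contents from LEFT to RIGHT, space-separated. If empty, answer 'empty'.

pushright(88): [88]
pushleft(30): [30, 88]
popright(): [30]
popleft(): []
pushleft(71): [71]
popleft(): []
pushright(86): [86]
pushleft(96): [96, 86]
popright(): [96]
pushleft(96): [96, 96]

Answer: 96 96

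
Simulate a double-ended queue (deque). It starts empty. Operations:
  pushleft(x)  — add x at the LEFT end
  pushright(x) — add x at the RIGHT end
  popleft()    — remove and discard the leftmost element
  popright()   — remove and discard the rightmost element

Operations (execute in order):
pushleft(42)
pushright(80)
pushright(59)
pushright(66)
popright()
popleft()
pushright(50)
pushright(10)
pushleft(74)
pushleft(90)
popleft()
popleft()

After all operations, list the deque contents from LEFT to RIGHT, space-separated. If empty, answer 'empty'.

pushleft(42): [42]
pushright(80): [42, 80]
pushright(59): [42, 80, 59]
pushright(66): [42, 80, 59, 66]
popright(): [42, 80, 59]
popleft(): [80, 59]
pushright(50): [80, 59, 50]
pushright(10): [80, 59, 50, 10]
pushleft(74): [74, 80, 59, 50, 10]
pushleft(90): [90, 74, 80, 59, 50, 10]
popleft(): [74, 80, 59, 50, 10]
popleft(): [80, 59, 50, 10]

Answer: 80 59 50 10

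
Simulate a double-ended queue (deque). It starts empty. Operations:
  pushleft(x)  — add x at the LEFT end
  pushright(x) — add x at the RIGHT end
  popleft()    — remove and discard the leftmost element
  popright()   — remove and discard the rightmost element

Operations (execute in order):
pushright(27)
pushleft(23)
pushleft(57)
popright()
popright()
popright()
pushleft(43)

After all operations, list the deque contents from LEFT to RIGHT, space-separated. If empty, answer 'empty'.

pushright(27): [27]
pushleft(23): [23, 27]
pushleft(57): [57, 23, 27]
popright(): [57, 23]
popright(): [57]
popright(): []
pushleft(43): [43]

Answer: 43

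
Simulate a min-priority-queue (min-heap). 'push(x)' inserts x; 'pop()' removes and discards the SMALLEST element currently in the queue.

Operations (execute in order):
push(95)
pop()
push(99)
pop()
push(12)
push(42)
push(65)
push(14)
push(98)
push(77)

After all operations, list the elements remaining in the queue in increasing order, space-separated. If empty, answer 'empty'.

push(95): heap contents = [95]
pop() → 95: heap contents = []
push(99): heap contents = [99]
pop() → 99: heap contents = []
push(12): heap contents = [12]
push(42): heap contents = [12, 42]
push(65): heap contents = [12, 42, 65]
push(14): heap contents = [12, 14, 42, 65]
push(98): heap contents = [12, 14, 42, 65, 98]
push(77): heap contents = [12, 14, 42, 65, 77, 98]

Answer: 12 14 42 65 77 98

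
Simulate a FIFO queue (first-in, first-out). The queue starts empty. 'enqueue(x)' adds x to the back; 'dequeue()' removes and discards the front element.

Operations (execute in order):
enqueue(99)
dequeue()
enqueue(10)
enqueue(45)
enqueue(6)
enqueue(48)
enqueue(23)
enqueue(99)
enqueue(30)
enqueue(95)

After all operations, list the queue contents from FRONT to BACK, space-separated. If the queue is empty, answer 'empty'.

Answer: 10 45 6 48 23 99 30 95

Derivation:
enqueue(99): [99]
dequeue(): []
enqueue(10): [10]
enqueue(45): [10, 45]
enqueue(6): [10, 45, 6]
enqueue(48): [10, 45, 6, 48]
enqueue(23): [10, 45, 6, 48, 23]
enqueue(99): [10, 45, 6, 48, 23, 99]
enqueue(30): [10, 45, 6, 48, 23, 99, 30]
enqueue(95): [10, 45, 6, 48, 23, 99, 30, 95]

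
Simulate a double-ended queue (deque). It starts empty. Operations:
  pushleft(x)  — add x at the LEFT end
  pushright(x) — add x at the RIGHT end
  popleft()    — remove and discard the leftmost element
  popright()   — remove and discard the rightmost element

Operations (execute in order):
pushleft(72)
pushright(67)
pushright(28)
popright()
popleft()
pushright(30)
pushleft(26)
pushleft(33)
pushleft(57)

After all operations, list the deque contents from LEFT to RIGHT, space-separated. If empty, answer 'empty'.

pushleft(72): [72]
pushright(67): [72, 67]
pushright(28): [72, 67, 28]
popright(): [72, 67]
popleft(): [67]
pushright(30): [67, 30]
pushleft(26): [26, 67, 30]
pushleft(33): [33, 26, 67, 30]
pushleft(57): [57, 33, 26, 67, 30]

Answer: 57 33 26 67 30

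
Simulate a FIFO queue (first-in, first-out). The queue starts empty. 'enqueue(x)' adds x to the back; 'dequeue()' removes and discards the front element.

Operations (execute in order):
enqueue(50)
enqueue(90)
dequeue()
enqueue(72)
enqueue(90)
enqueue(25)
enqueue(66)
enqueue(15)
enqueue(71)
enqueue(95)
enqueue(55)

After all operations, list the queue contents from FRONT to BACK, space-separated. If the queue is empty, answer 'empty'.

enqueue(50): [50]
enqueue(90): [50, 90]
dequeue(): [90]
enqueue(72): [90, 72]
enqueue(90): [90, 72, 90]
enqueue(25): [90, 72, 90, 25]
enqueue(66): [90, 72, 90, 25, 66]
enqueue(15): [90, 72, 90, 25, 66, 15]
enqueue(71): [90, 72, 90, 25, 66, 15, 71]
enqueue(95): [90, 72, 90, 25, 66, 15, 71, 95]
enqueue(55): [90, 72, 90, 25, 66, 15, 71, 95, 55]

Answer: 90 72 90 25 66 15 71 95 55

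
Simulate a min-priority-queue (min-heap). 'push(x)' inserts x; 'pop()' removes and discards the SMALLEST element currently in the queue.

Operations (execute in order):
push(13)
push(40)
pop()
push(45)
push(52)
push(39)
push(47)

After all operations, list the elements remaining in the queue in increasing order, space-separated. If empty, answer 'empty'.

Answer: 39 40 45 47 52

Derivation:
push(13): heap contents = [13]
push(40): heap contents = [13, 40]
pop() → 13: heap contents = [40]
push(45): heap contents = [40, 45]
push(52): heap contents = [40, 45, 52]
push(39): heap contents = [39, 40, 45, 52]
push(47): heap contents = [39, 40, 45, 47, 52]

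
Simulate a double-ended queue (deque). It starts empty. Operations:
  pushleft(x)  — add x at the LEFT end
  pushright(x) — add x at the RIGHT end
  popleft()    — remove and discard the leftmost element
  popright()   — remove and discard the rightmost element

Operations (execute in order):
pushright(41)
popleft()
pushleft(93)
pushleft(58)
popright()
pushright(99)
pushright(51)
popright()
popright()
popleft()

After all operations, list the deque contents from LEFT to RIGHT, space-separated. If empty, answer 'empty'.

pushright(41): [41]
popleft(): []
pushleft(93): [93]
pushleft(58): [58, 93]
popright(): [58]
pushright(99): [58, 99]
pushright(51): [58, 99, 51]
popright(): [58, 99]
popright(): [58]
popleft(): []

Answer: empty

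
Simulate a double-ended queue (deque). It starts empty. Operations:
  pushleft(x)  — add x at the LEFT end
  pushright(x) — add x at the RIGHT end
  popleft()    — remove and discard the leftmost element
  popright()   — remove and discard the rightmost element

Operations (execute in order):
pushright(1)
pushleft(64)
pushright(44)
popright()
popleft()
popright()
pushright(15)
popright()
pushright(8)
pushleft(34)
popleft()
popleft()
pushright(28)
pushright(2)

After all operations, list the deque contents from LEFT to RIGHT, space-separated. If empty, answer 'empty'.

Answer: 28 2

Derivation:
pushright(1): [1]
pushleft(64): [64, 1]
pushright(44): [64, 1, 44]
popright(): [64, 1]
popleft(): [1]
popright(): []
pushright(15): [15]
popright(): []
pushright(8): [8]
pushleft(34): [34, 8]
popleft(): [8]
popleft(): []
pushright(28): [28]
pushright(2): [28, 2]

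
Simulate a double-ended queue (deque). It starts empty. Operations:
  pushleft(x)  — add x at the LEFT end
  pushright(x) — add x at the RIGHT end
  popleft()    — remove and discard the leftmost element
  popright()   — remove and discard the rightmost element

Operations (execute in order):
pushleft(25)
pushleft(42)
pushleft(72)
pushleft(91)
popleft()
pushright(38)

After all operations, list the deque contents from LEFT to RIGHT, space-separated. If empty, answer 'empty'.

Answer: 72 42 25 38

Derivation:
pushleft(25): [25]
pushleft(42): [42, 25]
pushleft(72): [72, 42, 25]
pushleft(91): [91, 72, 42, 25]
popleft(): [72, 42, 25]
pushright(38): [72, 42, 25, 38]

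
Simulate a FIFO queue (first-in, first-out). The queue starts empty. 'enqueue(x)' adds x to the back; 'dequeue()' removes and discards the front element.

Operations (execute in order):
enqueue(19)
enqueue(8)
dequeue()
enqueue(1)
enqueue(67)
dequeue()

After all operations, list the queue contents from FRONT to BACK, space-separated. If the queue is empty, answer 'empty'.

enqueue(19): [19]
enqueue(8): [19, 8]
dequeue(): [8]
enqueue(1): [8, 1]
enqueue(67): [8, 1, 67]
dequeue(): [1, 67]

Answer: 1 67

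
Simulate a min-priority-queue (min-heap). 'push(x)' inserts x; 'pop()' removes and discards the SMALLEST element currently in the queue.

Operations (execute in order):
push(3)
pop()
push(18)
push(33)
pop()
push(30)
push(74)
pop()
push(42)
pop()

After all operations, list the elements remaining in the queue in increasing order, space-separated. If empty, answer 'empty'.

push(3): heap contents = [3]
pop() → 3: heap contents = []
push(18): heap contents = [18]
push(33): heap contents = [18, 33]
pop() → 18: heap contents = [33]
push(30): heap contents = [30, 33]
push(74): heap contents = [30, 33, 74]
pop() → 30: heap contents = [33, 74]
push(42): heap contents = [33, 42, 74]
pop() → 33: heap contents = [42, 74]

Answer: 42 74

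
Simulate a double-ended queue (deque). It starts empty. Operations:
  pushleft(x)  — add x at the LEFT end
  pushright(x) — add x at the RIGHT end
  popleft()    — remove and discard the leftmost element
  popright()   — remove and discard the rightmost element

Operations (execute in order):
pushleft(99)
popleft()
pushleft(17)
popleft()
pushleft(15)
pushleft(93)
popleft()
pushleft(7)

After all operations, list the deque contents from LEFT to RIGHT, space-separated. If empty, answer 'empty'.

Answer: 7 15

Derivation:
pushleft(99): [99]
popleft(): []
pushleft(17): [17]
popleft(): []
pushleft(15): [15]
pushleft(93): [93, 15]
popleft(): [15]
pushleft(7): [7, 15]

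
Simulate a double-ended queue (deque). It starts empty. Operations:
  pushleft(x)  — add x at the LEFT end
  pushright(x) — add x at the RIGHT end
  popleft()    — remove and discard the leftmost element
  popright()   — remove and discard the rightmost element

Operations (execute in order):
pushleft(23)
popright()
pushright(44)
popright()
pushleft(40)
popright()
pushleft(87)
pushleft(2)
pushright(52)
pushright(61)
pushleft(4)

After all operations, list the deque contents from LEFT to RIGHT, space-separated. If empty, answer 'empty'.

pushleft(23): [23]
popright(): []
pushright(44): [44]
popright(): []
pushleft(40): [40]
popright(): []
pushleft(87): [87]
pushleft(2): [2, 87]
pushright(52): [2, 87, 52]
pushright(61): [2, 87, 52, 61]
pushleft(4): [4, 2, 87, 52, 61]

Answer: 4 2 87 52 61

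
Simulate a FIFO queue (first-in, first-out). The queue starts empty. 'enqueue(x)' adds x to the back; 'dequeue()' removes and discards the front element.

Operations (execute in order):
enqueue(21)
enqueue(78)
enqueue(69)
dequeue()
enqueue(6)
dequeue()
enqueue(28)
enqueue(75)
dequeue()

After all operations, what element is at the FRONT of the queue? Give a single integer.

Answer: 6

Derivation:
enqueue(21): queue = [21]
enqueue(78): queue = [21, 78]
enqueue(69): queue = [21, 78, 69]
dequeue(): queue = [78, 69]
enqueue(6): queue = [78, 69, 6]
dequeue(): queue = [69, 6]
enqueue(28): queue = [69, 6, 28]
enqueue(75): queue = [69, 6, 28, 75]
dequeue(): queue = [6, 28, 75]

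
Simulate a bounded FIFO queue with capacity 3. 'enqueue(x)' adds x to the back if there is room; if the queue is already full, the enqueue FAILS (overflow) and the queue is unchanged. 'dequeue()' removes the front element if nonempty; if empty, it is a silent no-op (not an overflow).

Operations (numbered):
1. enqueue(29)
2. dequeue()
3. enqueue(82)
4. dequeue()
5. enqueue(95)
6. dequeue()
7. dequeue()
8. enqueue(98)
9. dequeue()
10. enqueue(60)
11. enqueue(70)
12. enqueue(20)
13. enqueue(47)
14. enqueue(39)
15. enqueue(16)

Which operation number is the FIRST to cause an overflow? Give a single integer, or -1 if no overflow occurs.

1. enqueue(29): size=1
2. dequeue(): size=0
3. enqueue(82): size=1
4. dequeue(): size=0
5. enqueue(95): size=1
6. dequeue(): size=0
7. dequeue(): empty, no-op, size=0
8. enqueue(98): size=1
9. dequeue(): size=0
10. enqueue(60): size=1
11. enqueue(70): size=2
12. enqueue(20): size=3
13. enqueue(47): size=3=cap → OVERFLOW (fail)
14. enqueue(39): size=3=cap → OVERFLOW (fail)
15. enqueue(16): size=3=cap → OVERFLOW (fail)

Answer: 13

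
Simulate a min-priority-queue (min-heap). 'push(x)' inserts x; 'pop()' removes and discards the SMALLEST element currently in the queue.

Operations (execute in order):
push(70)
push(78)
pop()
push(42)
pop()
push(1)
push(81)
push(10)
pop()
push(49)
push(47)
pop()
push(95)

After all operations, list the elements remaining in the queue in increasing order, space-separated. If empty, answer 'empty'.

push(70): heap contents = [70]
push(78): heap contents = [70, 78]
pop() → 70: heap contents = [78]
push(42): heap contents = [42, 78]
pop() → 42: heap contents = [78]
push(1): heap contents = [1, 78]
push(81): heap contents = [1, 78, 81]
push(10): heap contents = [1, 10, 78, 81]
pop() → 1: heap contents = [10, 78, 81]
push(49): heap contents = [10, 49, 78, 81]
push(47): heap contents = [10, 47, 49, 78, 81]
pop() → 10: heap contents = [47, 49, 78, 81]
push(95): heap contents = [47, 49, 78, 81, 95]

Answer: 47 49 78 81 95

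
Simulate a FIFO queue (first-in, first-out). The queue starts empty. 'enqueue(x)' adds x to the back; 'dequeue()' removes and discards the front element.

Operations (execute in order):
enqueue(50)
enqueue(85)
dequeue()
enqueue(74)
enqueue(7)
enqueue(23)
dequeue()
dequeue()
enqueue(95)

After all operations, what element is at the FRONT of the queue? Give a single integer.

Answer: 7

Derivation:
enqueue(50): queue = [50]
enqueue(85): queue = [50, 85]
dequeue(): queue = [85]
enqueue(74): queue = [85, 74]
enqueue(7): queue = [85, 74, 7]
enqueue(23): queue = [85, 74, 7, 23]
dequeue(): queue = [74, 7, 23]
dequeue(): queue = [7, 23]
enqueue(95): queue = [7, 23, 95]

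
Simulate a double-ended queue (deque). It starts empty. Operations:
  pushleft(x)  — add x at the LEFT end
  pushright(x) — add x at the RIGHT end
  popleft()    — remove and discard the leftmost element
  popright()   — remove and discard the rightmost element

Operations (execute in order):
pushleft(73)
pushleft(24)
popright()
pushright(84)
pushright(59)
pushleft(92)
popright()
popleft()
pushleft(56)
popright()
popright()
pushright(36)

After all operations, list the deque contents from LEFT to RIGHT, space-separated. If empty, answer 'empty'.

pushleft(73): [73]
pushleft(24): [24, 73]
popright(): [24]
pushright(84): [24, 84]
pushright(59): [24, 84, 59]
pushleft(92): [92, 24, 84, 59]
popright(): [92, 24, 84]
popleft(): [24, 84]
pushleft(56): [56, 24, 84]
popright(): [56, 24]
popright(): [56]
pushright(36): [56, 36]

Answer: 56 36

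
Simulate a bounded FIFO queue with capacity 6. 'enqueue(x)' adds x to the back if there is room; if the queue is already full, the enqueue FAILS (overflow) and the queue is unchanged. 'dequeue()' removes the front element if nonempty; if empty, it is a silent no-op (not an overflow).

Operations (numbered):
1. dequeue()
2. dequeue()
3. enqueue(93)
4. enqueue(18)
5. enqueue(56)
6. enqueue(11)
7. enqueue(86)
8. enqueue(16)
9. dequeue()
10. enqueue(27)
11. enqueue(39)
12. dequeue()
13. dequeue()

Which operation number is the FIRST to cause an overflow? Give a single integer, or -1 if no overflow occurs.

Answer: 11

Derivation:
1. dequeue(): empty, no-op, size=0
2. dequeue(): empty, no-op, size=0
3. enqueue(93): size=1
4. enqueue(18): size=2
5. enqueue(56): size=3
6. enqueue(11): size=4
7. enqueue(86): size=5
8. enqueue(16): size=6
9. dequeue(): size=5
10. enqueue(27): size=6
11. enqueue(39): size=6=cap → OVERFLOW (fail)
12. dequeue(): size=5
13. dequeue(): size=4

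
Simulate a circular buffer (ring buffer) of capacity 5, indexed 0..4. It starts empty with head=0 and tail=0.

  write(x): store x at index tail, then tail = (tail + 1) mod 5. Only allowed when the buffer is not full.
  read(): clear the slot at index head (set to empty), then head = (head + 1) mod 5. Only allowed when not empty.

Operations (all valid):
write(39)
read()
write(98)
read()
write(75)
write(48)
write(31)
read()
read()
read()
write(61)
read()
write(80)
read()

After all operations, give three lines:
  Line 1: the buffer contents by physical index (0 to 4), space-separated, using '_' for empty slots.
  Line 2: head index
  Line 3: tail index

write(39): buf=[39 _ _ _ _], head=0, tail=1, size=1
read(): buf=[_ _ _ _ _], head=1, tail=1, size=0
write(98): buf=[_ 98 _ _ _], head=1, tail=2, size=1
read(): buf=[_ _ _ _ _], head=2, tail=2, size=0
write(75): buf=[_ _ 75 _ _], head=2, tail=3, size=1
write(48): buf=[_ _ 75 48 _], head=2, tail=4, size=2
write(31): buf=[_ _ 75 48 31], head=2, tail=0, size=3
read(): buf=[_ _ _ 48 31], head=3, tail=0, size=2
read(): buf=[_ _ _ _ 31], head=4, tail=0, size=1
read(): buf=[_ _ _ _ _], head=0, tail=0, size=0
write(61): buf=[61 _ _ _ _], head=0, tail=1, size=1
read(): buf=[_ _ _ _ _], head=1, tail=1, size=0
write(80): buf=[_ 80 _ _ _], head=1, tail=2, size=1
read(): buf=[_ _ _ _ _], head=2, tail=2, size=0

Answer: _ _ _ _ _
2
2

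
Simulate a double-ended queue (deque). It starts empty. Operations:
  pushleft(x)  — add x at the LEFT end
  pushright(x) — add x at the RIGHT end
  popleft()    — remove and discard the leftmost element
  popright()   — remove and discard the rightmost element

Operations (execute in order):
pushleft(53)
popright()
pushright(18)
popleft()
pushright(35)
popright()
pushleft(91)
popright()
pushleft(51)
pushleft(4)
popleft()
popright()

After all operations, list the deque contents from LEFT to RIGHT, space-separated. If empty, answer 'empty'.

pushleft(53): [53]
popright(): []
pushright(18): [18]
popleft(): []
pushright(35): [35]
popright(): []
pushleft(91): [91]
popright(): []
pushleft(51): [51]
pushleft(4): [4, 51]
popleft(): [51]
popright(): []

Answer: empty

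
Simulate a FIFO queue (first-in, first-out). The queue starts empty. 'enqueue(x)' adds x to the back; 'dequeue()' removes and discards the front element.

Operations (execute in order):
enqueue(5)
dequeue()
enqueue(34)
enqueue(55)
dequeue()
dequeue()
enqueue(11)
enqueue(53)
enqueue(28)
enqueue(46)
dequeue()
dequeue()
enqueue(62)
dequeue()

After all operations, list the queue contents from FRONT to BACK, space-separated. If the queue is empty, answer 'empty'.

Answer: 46 62

Derivation:
enqueue(5): [5]
dequeue(): []
enqueue(34): [34]
enqueue(55): [34, 55]
dequeue(): [55]
dequeue(): []
enqueue(11): [11]
enqueue(53): [11, 53]
enqueue(28): [11, 53, 28]
enqueue(46): [11, 53, 28, 46]
dequeue(): [53, 28, 46]
dequeue(): [28, 46]
enqueue(62): [28, 46, 62]
dequeue(): [46, 62]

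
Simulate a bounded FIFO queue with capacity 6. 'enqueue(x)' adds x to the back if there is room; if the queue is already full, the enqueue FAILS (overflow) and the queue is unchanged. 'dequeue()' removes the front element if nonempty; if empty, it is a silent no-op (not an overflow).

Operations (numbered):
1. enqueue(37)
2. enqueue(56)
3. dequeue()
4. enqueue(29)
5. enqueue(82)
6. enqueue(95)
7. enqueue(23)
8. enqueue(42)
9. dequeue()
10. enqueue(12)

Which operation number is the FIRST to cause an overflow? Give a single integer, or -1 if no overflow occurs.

Answer: -1

Derivation:
1. enqueue(37): size=1
2. enqueue(56): size=2
3. dequeue(): size=1
4. enqueue(29): size=2
5. enqueue(82): size=3
6. enqueue(95): size=4
7. enqueue(23): size=5
8. enqueue(42): size=6
9. dequeue(): size=5
10. enqueue(12): size=6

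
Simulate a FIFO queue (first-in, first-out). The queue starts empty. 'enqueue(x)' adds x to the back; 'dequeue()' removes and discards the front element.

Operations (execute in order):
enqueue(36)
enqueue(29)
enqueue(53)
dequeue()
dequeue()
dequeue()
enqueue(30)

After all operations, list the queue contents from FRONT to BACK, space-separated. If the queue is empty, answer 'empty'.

enqueue(36): [36]
enqueue(29): [36, 29]
enqueue(53): [36, 29, 53]
dequeue(): [29, 53]
dequeue(): [53]
dequeue(): []
enqueue(30): [30]

Answer: 30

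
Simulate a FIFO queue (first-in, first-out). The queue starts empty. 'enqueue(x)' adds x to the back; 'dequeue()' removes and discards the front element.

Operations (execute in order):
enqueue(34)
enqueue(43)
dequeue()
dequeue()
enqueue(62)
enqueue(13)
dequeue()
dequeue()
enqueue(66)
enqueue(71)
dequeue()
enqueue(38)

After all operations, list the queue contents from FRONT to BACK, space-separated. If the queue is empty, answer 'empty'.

Answer: 71 38

Derivation:
enqueue(34): [34]
enqueue(43): [34, 43]
dequeue(): [43]
dequeue(): []
enqueue(62): [62]
enqueue(13): [62, 13]
dequeue(): [13]
dequeue(): []
enqueue(66): [66]
enqueue(71): [66, 71]
dequeue(): [71]
enqueue(38): [71, 38]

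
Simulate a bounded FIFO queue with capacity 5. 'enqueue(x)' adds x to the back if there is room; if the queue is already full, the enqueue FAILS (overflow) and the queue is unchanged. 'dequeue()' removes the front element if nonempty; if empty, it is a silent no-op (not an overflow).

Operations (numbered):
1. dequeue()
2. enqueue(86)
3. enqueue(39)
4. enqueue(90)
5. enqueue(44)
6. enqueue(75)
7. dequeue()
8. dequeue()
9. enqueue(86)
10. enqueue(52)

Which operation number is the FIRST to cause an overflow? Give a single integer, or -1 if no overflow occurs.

Answer: -1

Derivation:
1. dequeue(): empty, no-op, size=0
2. enqueue(86): size=1
3. enqueue(39): size=2
4. enqueue(90): size=3
5. enqueue(44): size=4
6. enqueue(75): size=5
7. dequeue(): size=4
8. dequeue(): size=3
9. enqueue(86): size=4
10. enqueue(52): size=5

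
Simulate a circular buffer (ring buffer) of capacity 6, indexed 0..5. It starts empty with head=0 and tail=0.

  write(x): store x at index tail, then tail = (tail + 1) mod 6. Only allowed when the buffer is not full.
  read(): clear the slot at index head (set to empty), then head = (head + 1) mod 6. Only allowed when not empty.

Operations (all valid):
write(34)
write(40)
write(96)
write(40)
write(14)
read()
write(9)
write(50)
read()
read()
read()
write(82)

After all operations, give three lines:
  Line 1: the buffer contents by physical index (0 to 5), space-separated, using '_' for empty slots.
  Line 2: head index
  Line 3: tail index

write(34): buf=[34 _ _ _ _ _], head=0, tail=1, size=1
write(40): buf=[34 40 _ _ _ _], head=0, tail=2, size=2
write(96): buf=[34 40 96 _ _ _], head=0, tail=3, size=3
write(40): buf=[34 40 96 40 _ _], head=0, tail=4, size=4
write(14): buf=[34 40 96 40 14 _], head=0, tail=5, size=5
read(): buf=[_ 40 96 40 14 _], head=1, tail=5, size=4
write(9): buf=[_ 40 96 40 14 9], head=1, tail=0, size=5
write(50): buf=[50 40 96 40 14 9], head=1, tail=1, size=6
read(): buf=[50 _ 96 40 14 9], head=2, tail=1, size=5
read(): buf=[50 _ _ 40 14 9], head=3, tail=1, size=4
read(): buf=[50 _ _ _ 14 9], head=4, tail=1, size=3
write(82): buf=[50 82 _ _ 14 9], head=4, tail=2, size=4

Answer: 50 82 _ _ 14 9
4
2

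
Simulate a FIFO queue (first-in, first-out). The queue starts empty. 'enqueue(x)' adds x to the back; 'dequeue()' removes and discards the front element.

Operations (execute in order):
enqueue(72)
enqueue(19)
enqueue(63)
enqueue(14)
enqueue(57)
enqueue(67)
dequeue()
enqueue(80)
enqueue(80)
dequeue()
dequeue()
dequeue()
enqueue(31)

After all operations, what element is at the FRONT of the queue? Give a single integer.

enqueue(72): queue = [72]
enqueue(19): queue = [72, 19]
enqueue(63): queue = [72, 19, 63]
enqueue(14): queue = [72, 19, 63, 14]
enqueue(57): queue = [72, 19, 63, 14, 57]
enqueue(67): queue = [72, 19, 63, 14, 57, 67]
dequeue(): queue = [19, 63, 14, 57, 67]
enqueue(80): queue = [19, 63, 14, 57, 67, 80]
enqueue(80): queue = [19, 63, 14, 57, 67, 80, 80]
dequeue(): queue = [63, 14, 57, 67, 80, 80]
dequeue(): queue = [14, 57, 67, 80, 80]
dequeue(): queue = [57, 67, 80, 80]
enqueue(31): queue = [57, 67, 80, 80, 31]

Answer: 57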